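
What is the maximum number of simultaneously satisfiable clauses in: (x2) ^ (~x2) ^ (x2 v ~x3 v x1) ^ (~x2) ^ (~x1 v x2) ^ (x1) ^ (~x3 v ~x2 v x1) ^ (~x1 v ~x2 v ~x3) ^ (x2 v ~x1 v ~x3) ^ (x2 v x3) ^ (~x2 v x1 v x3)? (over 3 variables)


Enumerate all 8 truth assignments.
For each, count how many of the 11 clauses are satisfied.
The formula is not fully satisfiable, so the maximum is below 11.
Maximum simultaneously satisfiable clauses = 9.

9


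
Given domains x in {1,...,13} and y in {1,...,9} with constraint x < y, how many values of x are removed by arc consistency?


For the constraint x < y, x needs a supporting value in y's domain.
x can be at most 8 (one less than y's maximum).
Valid x values from domain: 8 out of 13.
Pruned = 13 - 8 = 5.

5


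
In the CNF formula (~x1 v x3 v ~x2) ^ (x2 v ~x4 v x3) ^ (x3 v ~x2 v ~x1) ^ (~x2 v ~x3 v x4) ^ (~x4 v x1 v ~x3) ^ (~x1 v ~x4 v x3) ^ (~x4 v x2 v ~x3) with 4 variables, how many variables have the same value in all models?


Find all satisfying assignments: 7 model(s).
Check which variables have the same value in every model.
No variable is fixed across all models.
Backbone size = 0.

0


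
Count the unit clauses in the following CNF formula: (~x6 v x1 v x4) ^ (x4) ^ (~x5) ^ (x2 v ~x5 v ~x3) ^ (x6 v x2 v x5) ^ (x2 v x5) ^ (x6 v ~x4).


A unit clause contains exactly one literal.
Unit clauses found: (x4), (~x5).
Count = 2.

2


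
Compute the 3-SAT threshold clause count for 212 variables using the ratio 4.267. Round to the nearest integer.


The 3-SAT phase transition occurs at approximately 4.267 clauses per variable.
m = 4.267 * 212 = 904.604.
Rounded to nearest integer: 905.

905


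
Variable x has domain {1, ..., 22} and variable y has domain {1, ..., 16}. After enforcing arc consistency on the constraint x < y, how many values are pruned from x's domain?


For the constraint x < y, x needs a supporting value in y's domain.
x can be at most 15 (one less than y's maximum).
Valid x values from domain: 15 out of 22.
Pruned = 22 - 15 = 7.

7


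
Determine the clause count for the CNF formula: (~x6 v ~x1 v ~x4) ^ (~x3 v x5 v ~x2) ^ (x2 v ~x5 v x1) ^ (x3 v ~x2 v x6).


Each group enclosed in parentheses joined by ^ is one clause.
Counting the conjuncts: 4 clauses.

4


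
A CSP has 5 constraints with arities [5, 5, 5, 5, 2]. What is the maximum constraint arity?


The arities are: 5, 5, 5, 5, 2.
Scan for the maximum value.
Maximum arity = 5.

5


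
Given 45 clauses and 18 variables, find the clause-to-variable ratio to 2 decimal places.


Clause-to-variable ratio = clauses / variables.
45 / 18 = 2.5.

2.5


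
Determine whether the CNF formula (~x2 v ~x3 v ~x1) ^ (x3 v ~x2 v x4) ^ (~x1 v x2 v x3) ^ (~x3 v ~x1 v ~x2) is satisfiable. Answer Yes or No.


Check all 16 possible truth assignments.
Number of satisfying assignments found: 10.
The formula is satisfiable.

Yes


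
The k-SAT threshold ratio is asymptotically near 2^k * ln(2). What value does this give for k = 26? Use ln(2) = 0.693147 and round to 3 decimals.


Using the asymptotic formula: threshold ~ 2^k * ln(2).
2^26 = 67108864.
67108864 * 0.693147 = 46516307.755.

46516307.755


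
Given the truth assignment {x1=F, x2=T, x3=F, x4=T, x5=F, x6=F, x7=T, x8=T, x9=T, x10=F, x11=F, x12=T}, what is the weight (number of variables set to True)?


The weight is the number of variables assigned True.
True variables: x2, x4, x7, x8, x9, x12.
Weight = 6.

6


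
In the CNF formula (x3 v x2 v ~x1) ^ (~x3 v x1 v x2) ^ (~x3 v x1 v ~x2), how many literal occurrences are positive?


Scan each clause for unnegated literals.
Clause 1: 2 positive; Clause 2: 2 positive; Clause 3: 1 positive.
Total positive literal occurrences = 5.

5


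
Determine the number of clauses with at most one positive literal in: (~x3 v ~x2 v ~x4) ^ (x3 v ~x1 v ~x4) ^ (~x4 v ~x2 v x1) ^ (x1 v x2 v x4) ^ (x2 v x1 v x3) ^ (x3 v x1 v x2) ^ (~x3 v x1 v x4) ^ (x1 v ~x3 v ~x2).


A Horn clause has at most one positive literal.
Clause 1: 0 positive lit(s) -> Horn
Clause 2: 1 positive lit(s) -> Horn
Clause 3: 1 positive lit(s) -> Horn
Clause 4: 3 positive lit(s) -> not Horn
Clause 5: 3 positive lit(s) -> not Horn
Clause 6: 3 positive lit(s) -> not Horn
Clause 7: 2 positive lit(s) -> not Horn
Clause 8: 1 positive lit(s) -> Horn
Total Horn clauses = 4.

4


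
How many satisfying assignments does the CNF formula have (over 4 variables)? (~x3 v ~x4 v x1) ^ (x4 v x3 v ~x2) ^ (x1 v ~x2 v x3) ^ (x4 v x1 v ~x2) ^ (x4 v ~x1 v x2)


Enumerate all 16 truth assignments over 4 variables.
Test each against every clause.
Satisfying assignments found: 8.

8


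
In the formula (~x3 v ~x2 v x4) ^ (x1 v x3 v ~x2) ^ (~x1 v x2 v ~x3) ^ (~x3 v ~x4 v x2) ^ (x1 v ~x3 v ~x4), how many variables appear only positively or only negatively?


A pure literal appears in only one polarity across all clauses.
No pure literals found.
Count = 0.

0


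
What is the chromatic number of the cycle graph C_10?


A cycle on an even number of vertices is bipartite: alternate two colors around the cycle.
Since 10 is even, two colors suffice, and at least two are needed because the graph has edges.
Chromatic number = 2.

2


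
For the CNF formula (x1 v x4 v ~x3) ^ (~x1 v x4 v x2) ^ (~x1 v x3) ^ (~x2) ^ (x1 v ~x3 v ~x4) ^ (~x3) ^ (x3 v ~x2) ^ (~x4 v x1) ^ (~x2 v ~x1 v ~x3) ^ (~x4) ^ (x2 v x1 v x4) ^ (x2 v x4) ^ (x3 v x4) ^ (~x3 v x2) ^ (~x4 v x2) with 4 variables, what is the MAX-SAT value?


Enumerate all 16 truth assignments.
For each, count how many of the 15 clauses are satisfied.
The formula is not fully satisfiable, so the maximum is below 15.
Maximum simultaneously satisfiable clauses = 12.

12


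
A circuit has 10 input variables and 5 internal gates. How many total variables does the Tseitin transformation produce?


The Tseitin transformation introduces one auxiliary variable per gate.
Total variables = inputs + gates = 10 + 5 = 15.

15


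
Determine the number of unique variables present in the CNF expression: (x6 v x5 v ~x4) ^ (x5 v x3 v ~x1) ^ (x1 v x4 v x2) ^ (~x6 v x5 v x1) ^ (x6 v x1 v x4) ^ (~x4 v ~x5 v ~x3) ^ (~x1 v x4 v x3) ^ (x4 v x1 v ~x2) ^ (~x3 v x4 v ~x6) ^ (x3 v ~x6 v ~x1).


Identify each distinct variable in the formula.
Variables found: x1, x2, x3, x4, x5, x6.
Total distinct variables = 6.

6


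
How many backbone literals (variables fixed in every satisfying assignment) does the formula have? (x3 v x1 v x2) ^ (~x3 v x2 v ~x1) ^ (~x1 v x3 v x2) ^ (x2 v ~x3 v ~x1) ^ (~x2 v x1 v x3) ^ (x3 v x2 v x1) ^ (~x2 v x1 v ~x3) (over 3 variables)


Find all satisfying assignments: 3 model(s).
Check which variables have the same value in every model.
No variable is fixed across all models.
Backbone size = 0.

0


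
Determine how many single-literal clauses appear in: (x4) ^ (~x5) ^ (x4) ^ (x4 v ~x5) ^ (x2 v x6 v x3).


A unit clause contains exactly one literal.
Unit clauses found: (x4), (~x5), (x4).
Count = 3.

3


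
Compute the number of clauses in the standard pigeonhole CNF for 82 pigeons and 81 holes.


The PHP encoding has two parts:
1) At-least-one-hole clauses: 82 (one per pigeon, each with 81 literals).
2) At-most-one-pigeon-per-hole clauses: 81 holes * C(82,2) = 81 * 3321 = 269001.
Total clauses = 82 + 269001 = 269083.

269083


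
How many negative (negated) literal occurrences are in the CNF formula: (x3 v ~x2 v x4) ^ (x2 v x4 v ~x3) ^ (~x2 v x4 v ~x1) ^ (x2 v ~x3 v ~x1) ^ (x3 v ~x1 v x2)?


Scan each clause for negated literals.
Clause 1: 1 negative; Clause 2: 1 negative; Clause 3: 2 negative; Clause 4: 2 negative; Clause 5: 1 negative.
Total negative literal occurrences = 7.

7


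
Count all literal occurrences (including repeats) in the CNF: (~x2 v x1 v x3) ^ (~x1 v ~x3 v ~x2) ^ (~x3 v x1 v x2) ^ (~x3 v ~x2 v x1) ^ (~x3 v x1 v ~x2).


Clause lengths: 3, 3, 3, 3, 3.
Sum = 3 + 3 + 3 + 3 + 3 = 15.

15


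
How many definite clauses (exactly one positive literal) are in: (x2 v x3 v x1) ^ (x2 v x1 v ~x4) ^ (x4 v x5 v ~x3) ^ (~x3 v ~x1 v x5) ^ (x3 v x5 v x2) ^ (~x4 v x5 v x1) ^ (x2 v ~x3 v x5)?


A definite clause has exactly one positive literal.
Clause 1: 3 positive -> not definite
Clause 2: 2 positive -> not definite
Clause 3: 2 positive -> not definite
Clause 4: 1 positive -> definite
Clause 5: 3 positive -> not definite
Clause 6: 2 positive -> not definite
Clause 7: 2 positive -> not definite
Definite clause count = 1.

1


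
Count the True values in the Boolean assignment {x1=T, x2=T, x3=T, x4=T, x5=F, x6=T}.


The weight is the number of variables assigned True.
True variables: x1, x2, x3, x4, x6.
Weight = 5.

5


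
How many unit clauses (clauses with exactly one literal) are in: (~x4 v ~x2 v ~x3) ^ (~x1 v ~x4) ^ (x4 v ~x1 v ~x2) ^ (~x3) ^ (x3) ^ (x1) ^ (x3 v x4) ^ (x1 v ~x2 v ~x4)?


A unit clause contains exactly one literal.
Unit clauses found: (~x3), (x3), (x1).
Count = 3.

3


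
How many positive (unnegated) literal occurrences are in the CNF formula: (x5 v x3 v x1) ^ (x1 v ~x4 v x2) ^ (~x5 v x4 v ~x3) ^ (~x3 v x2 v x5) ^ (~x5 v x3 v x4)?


Scan each clause for unnegated literals.
Clause 1: 3 positive; Clause 2: 2 positive; Clause 3: 1 positive; Clause 4: 2 positive; Clause 5: 2 positive.
Total positive literal occurrences = 10.

10


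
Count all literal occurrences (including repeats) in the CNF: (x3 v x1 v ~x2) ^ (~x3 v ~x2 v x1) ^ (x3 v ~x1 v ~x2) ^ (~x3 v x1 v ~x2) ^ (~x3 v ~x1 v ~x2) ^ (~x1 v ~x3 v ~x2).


Clause lengths: 3, 3, 3, 3, 3, 3.
Sum = 3 + 3 + 3 + 3 + 3 + 3 = 18.

18


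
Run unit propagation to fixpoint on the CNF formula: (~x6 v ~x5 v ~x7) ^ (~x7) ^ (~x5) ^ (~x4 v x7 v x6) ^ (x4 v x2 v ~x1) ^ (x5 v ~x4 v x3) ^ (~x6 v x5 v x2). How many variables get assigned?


Unit propagation repeatedly assigns the literal in any unit clause, then simplifies.
Assignments in order: x7 = F, x5 = F.
No further unit clauses remain.
Total variables assigned = 2.

2


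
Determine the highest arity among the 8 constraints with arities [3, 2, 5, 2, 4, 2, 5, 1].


The arities are: 3, 2, 5, 2, 4, 2, 5, 1.
Scan for the maximum value.
Maximum arity = 5.

5


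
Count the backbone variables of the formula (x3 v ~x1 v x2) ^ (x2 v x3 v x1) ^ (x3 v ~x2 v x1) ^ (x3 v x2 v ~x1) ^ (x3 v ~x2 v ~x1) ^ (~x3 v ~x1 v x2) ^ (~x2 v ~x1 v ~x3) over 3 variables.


Find all satisfying assignments: 2 model(s).
Check which variables have the same value in every model.
Fixed variables: x1=F, x3=T.
Backbone size = 2.

2


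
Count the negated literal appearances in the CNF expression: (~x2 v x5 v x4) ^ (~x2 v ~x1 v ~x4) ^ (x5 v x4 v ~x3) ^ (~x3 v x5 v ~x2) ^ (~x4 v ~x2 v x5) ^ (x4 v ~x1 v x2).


Scan each clause for negated literals.
Clause 1: 1 negative; Clause 2: 3 negative; Clause 3: 1 negative; Clause 4: 2 negative; Clause 5: 2 negative; Clause 6: 1 negative.
Total negative literal occurrences = 10.

10


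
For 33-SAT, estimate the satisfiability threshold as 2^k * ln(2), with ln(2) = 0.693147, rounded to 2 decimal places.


Using the asymptotic formula: threshold ~ 2^k * ln(2).
2^33 = 8589934592.
8589934592 * 0.693147 = 5954087392.64.

5954087392.64


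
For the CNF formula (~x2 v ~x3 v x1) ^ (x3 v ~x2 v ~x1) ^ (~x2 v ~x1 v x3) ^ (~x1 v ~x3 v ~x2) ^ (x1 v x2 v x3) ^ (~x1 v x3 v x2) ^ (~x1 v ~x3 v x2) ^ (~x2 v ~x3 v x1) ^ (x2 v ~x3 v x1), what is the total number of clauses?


Each group enclosed in parentheses joined by ^ is one clause.
Counting the conjuncts: 9 clauses.

9


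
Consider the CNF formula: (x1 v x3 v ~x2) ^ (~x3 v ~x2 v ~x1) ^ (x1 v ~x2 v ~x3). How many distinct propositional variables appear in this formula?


Identify each distinct variable in the formula.
Variables found: x1, x2, x3.
Total distinct variables = 3.

3


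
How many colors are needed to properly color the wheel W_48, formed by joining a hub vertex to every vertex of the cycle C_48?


W_48 consists of the cycle C_48 together with a hub vertex adjacent to every cycle vertex.
The cycle C_48 needs 2 colors (even cycle -> 2).
The hub is adjacent to every cycle vertex, so it must receive a new color distinct from all of them.
Chromatic number = 2 + 1 = 3.

3


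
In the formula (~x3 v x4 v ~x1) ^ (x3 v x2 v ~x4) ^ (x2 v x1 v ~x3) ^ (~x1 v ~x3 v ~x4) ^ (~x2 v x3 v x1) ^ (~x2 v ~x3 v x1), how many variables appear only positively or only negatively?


A pure literal appears in only one polarity across all clauses.
No pure literals found.
Count = 0.

0


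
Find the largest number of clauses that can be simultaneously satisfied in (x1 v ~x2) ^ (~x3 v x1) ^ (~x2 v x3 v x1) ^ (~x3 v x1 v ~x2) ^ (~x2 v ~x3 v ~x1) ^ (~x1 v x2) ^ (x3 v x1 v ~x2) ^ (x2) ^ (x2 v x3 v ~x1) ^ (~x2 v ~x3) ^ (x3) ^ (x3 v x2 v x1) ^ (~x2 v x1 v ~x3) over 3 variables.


Enumerate all 8 truth assignments.
For each, count how many of the 13 clauses are satisfied.
The formula is not fully satisfiable, so the maximum is below 13.
Maximum simultaneously satisfiable clauses = 12.

12


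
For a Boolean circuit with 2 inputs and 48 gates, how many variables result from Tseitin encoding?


The Tseitin transformation introduces one auxiliary variable per gate.
Total variables = inputs + gates = 2 + 48 = 50.

50


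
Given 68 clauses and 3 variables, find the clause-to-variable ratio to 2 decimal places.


Clause-to-variable ratio = clauses / variables.
68 / 3 = 22.67.

22.67


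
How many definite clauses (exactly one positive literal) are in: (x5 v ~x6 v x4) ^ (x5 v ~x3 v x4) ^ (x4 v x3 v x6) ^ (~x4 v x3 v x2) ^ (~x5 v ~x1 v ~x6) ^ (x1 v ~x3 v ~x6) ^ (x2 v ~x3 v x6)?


A definite clause has exactly one positive literal.
Clause 1: 2 positive -> not definite
Clause 2: 2 positive -> not definite
Clause 3: 3 positive -> not definite
Clause 4: 2 positive -> not definite
Clause 5: 0 positive -> not definite
Clause 6: 1 positive -> definite
Clause 7: 2 positive -> not definite
Definite clause count = 1.

1


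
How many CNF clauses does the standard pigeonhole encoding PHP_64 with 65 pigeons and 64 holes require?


The PHP encoding has two parts:
1) At-least-one-hole clauses: 65 (one per pigeon, each with 64 literals).
2) At-most-one-pigeon-per-hole clauses: 64 holes * C(65,2) = 64 * 2080 = 133120.
Total clauses = 65 + 133120 = 133185.

133185


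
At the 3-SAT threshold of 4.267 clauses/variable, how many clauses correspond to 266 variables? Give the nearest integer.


The 3-SAT phase transition occurs at approximately 4.267 clauses per variable.
m = 4.267 * 266 = 1135.022.
Rounded to nearest integer: 1135.

1135


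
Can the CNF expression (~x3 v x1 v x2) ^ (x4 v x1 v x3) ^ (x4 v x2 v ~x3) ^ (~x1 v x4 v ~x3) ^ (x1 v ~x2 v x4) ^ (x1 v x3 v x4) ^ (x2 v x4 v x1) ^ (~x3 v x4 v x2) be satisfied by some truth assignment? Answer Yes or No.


Check all 16 possible truth assignments.
Number of satisfying assignments found: 9.
The formula is satisfiable.

Yes


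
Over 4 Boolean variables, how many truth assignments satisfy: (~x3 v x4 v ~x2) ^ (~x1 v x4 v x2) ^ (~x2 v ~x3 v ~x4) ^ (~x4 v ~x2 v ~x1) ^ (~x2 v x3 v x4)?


Enumerate all 16 truth assignments over 4 variables.
Test each against every clause.
Satisfying assignments found: 7.

7


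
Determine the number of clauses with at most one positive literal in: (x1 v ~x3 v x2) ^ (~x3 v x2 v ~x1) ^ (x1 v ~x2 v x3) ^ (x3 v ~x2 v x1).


A Horn clause has at most one positive literal.
Clause 1: 2 positive lit(s) -> not Horn
Clause 2: 1 positive lit(s) -> Horn
Clause 3: 2 positive lit(s) -> not Horn
Clause 4: 2 positive lit(s) -> not Horn
Total Horn clauses = 1.

1


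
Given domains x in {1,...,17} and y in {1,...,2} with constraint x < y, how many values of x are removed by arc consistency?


For the constraint x < y, x needs a supporting value in y's domain.
x can be at most 1 (one less than y's maximum).
Valid x values from domain: 1 out of 17.
Pruned = 17 - 1 = 16.

16


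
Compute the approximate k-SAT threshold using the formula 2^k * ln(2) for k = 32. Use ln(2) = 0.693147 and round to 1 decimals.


Using the asymptotic formula: threshold ~ 2^k * ln(2).
2^32 = 4294967296.
4294967296 * 0.693147 = 2977043696.3.

2977043696.3


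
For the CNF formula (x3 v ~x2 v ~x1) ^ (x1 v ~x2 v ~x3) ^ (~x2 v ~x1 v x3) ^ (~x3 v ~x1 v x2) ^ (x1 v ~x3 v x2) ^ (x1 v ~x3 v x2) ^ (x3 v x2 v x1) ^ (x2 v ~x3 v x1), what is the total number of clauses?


Each group enclosed in parentheses joined by ^ is one clause.
Counting the conjuncts: 8 clauses.

8


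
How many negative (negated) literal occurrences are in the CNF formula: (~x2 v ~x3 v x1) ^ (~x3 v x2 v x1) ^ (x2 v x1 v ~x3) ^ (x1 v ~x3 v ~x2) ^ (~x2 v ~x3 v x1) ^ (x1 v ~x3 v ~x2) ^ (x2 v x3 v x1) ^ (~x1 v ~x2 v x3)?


Scan each clause for negated literals.
Clause 1: 2 negative; Clause 2: 1 negative; Clause 3: 1 negative; Clause 4: 2 negative; Clause 5: 2 negative; Clause 6: 2 negative; Clause 7: 0 negative; Clause 8: 2 negative.
Total negative literal occurrences = 12.

12


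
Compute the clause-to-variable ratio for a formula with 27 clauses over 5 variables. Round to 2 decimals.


Clause-to-variable ratio = clauses / variables.
27 / 5 = 5.4.

5.4


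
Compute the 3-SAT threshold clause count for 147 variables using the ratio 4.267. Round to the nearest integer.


The 3-SAT phase transition occurs at approximately 4.267 clauses per variable.
m = 4.267 * 147 = 627.249.
Rounded to nearest integer: 627.

627


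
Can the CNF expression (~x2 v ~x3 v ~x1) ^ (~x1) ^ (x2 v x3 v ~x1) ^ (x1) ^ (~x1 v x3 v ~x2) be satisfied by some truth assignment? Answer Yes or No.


Check all 8 possible truth assignments.
Number of satisfying assignments found: 0.
The formula is unsatisfiable.

No


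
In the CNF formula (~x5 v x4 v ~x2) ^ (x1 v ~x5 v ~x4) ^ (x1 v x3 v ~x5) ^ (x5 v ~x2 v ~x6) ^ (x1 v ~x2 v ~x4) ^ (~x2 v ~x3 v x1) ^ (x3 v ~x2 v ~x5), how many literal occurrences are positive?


Scan each clause for unnegated literals.
Clause 1: 1 positive; Clause 2: 1 positive; Clause 3: 2 positive; Clause 4: 1 positive; Clause 5: 1 positive; Clause 6: 1 positive; Clause 7: 1 positive.
Total positive literal occurrences = 8.

8


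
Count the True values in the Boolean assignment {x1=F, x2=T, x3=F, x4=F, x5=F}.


The weight is the number of variables assigned True.
True variables: x2.
Weight = 1.

1


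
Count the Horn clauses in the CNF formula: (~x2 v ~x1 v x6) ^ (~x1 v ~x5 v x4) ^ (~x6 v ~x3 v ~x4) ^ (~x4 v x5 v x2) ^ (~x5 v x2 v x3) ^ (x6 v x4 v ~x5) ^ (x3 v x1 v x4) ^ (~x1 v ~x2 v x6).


A Horn clause has at most one positive literal.
Clause 1: 1 positive lit(s) -> Horn
Clause 2: 1 positive lit(s) -> Horn
Clause 3: 0 positive lit(s) -> Horn
Clause 4: 2 positive lit(s) -> not Horn
Clause 5: 2 positive lit(s) -> not Horn
Clause 6: 2 positive lit(s) -> not Horn
Clause 7: 3 positive lit(s) -> not Horn
Clause 8: 1 positive lit(s) -> Horn
Total Horn clauses = 4.

4


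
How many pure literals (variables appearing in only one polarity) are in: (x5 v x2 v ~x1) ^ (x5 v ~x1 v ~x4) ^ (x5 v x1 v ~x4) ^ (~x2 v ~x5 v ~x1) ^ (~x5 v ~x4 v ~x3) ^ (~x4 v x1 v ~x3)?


A pure literal appears in only one polarity across all clauses.
Pure literals: x3 (negative only), x4 (negative only).
Count = 2.

2


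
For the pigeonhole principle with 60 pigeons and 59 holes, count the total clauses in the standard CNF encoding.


The PHP encoding has two parts:
1) At-least-one-hole clauses: 60 (one per pigeon, each with 59 literals).
2) At-most-one-pigeon-per-hole clauses: 59 holes * C(60,2) = 59 * 1770 = 104430.
Total clauses = 60 + 104430 = 104490.

104490


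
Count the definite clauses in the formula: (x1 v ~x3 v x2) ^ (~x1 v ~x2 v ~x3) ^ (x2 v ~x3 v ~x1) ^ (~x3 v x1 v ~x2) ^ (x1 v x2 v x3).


A definite clause has exactly one positive literal.
Clause 1: 2 positive -> not definite
Clause 2: 0 positive -> not definite
Clause 3: 1 positive -> definite
Clause 4: 1 positive -> definite
Clause 5: 3 positive -> not definite
Definite clause count = 2.

2


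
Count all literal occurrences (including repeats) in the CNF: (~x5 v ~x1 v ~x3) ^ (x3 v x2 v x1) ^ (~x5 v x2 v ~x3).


Clause lengths: 3, 3, 3.
Sum = 3 + 3 + 3 = 9.

9


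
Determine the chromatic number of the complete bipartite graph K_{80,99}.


K_{80,99} is bipartite by definition: the two parts are independent sets, with every edge crossing between them.
Color all vertices in one part with color 1 and all vertices in the other part with color 2.
Since the graph has at least one edge, one color does not suffice.
Chromatic number = 2.

2


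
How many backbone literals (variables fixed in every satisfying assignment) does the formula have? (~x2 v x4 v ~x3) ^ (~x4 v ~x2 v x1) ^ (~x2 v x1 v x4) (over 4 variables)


Find all satisfying assignments: 11 model(s).
Check which variables have the same value in every model.
No variable is fixed across all models.
Backbone size = 0.

0


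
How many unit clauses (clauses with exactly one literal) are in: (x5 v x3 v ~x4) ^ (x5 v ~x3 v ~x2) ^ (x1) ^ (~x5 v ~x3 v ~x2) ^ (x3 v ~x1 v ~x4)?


A unit clause contains exactly one literal.
Unit clauses found: (x1).
Count = 1.

1


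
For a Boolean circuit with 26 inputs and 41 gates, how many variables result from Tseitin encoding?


The Tseitin transformation introduces one auxiliary variable per gate.
Total variables = inputs + gates = 26 + 41 = 67.

67


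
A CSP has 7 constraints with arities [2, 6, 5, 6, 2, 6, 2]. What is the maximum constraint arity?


The arities are: 2, 6, 5, 6, 2, 6, 2.
Scan for the maximum value.
Maximum arity = 6.

6


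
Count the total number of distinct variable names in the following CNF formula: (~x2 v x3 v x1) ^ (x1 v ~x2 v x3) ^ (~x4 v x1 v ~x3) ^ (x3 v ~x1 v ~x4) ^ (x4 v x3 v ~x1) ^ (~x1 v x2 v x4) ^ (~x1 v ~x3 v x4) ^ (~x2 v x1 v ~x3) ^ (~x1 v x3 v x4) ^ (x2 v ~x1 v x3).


Identify each distinct variable in the formula.
Variables found: x1, x2, x3, x4.
Total distinct variables = 4.

4


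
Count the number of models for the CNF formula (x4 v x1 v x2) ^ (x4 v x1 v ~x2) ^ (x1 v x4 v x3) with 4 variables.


Enumerate all 16 truth assignments over 4 variables.
Test each against every clause.
Satisfying assignments found: 12.

12


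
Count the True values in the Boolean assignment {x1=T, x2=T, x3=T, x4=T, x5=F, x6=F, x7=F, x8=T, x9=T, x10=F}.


The weight is the number of variables assigned True.
True variables: x1, x2, x3, x4, x8, x9.
Weight = 6.

6


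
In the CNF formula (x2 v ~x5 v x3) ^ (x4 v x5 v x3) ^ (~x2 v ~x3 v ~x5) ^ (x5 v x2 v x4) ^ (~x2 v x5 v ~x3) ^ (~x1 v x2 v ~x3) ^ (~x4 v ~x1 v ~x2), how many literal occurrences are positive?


Scan each clause for unnegated literals.
Clause 1: 2 positive; Clause 2: 3 positive; Clause 3: 0 positive; Clause 4: 3 positive; Clause 5: 1 positive; Clause 6: 1 positive; Clause 7: 0 positive.
Total positive literal occurrences = 10.

10


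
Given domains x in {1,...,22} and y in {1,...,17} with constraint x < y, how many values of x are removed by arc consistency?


For the constraint x < y, x needs a supporting value in y's domain.
x can be at most 16 (one less than y's maximum).
Valid x values from domain: 16 out of 22.
Pruned = 22 - 16 = 6.

6


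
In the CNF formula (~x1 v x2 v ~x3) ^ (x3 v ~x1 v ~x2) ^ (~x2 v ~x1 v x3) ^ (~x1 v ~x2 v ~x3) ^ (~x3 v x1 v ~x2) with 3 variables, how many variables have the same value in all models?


Find all satisfying assignments: 4 model(s).
Check which variables have the same value in every model.
No variable is fixed across all models.
Backbone size = 0.

0


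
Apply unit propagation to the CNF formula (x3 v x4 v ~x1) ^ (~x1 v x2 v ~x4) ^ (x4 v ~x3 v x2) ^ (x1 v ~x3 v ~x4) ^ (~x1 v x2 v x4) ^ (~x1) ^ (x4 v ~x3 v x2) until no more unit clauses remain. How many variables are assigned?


Unit propagation repeatedly assigns the literal in any unit clause, then simplifies.
Assignments in order: x1 = F.
No further unit clauses remain.
Total variables assigned = 1.

1


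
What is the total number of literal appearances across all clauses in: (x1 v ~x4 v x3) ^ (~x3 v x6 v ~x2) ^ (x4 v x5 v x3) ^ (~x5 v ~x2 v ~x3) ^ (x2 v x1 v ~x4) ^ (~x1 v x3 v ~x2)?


Clause lengths: 3, 3, 3, 3, 3, 3.
Sum = 3 + 3 + 3 + 3 + 3 + 3 = 18.

18


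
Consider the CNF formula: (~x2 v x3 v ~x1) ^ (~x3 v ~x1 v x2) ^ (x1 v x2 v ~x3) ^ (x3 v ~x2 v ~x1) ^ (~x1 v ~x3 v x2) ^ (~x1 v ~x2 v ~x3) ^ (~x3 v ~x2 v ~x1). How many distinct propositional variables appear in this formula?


Identify each distinct variable in the formula.
Variables found: x1, x2, x3.
Total distinct variables = 3.

3


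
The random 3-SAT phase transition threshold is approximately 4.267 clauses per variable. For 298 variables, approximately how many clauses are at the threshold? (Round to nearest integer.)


The 3-SAT phase transition occurs at approximately 4.267 clauses per variable.
m = 4.267 * 298 = 1271.566.
Rounded to nearest integer: 1272.

1272


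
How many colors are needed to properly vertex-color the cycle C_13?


An odd cycle cannot be 2-colored: alternating two colors around the cycle returns to the start with a conflict.
Since 13 is odd, three colors are required (and three suffice).
Chromatic number = 3.

3


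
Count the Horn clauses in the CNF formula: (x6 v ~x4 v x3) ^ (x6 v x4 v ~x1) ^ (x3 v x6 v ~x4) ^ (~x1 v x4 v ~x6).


A Horn clause has at most one positive literal.
Clause 1: 2 positive lit(s) -> not Horn
Clause 2: 2 positive lit(s) -> not Horn
Clause 3: 2 positive lit(s) -> not Horn
Clause 4: 1 positive lit(s) -> Horn
Total Horn clauses = 1.

1


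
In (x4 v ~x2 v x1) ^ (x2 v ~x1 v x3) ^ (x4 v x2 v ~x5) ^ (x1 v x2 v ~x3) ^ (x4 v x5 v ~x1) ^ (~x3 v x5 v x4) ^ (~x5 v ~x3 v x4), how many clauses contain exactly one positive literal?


A definite clause has exactly one positive literal.
Clause 1: 2 positive -> not definite
Clause 2: 2 positive -> not definite
Clause 3: 2 positive -> not definite
Clause 4: 2 positive -> not definite
Clause 5: 2 positive -> not definite
Clause 6: 2 positive -> not definite
Clause 7: 1 positive -> definite
Definite clause count = 1.

1


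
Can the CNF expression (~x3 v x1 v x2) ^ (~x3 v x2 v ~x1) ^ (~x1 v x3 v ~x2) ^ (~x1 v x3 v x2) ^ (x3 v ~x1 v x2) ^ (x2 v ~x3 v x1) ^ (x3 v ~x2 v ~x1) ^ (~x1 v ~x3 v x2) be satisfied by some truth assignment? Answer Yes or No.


Check all 8 possible truth assignments.
Number of satisfying assignments found: 4.
The formula is satisfiable.

Yes


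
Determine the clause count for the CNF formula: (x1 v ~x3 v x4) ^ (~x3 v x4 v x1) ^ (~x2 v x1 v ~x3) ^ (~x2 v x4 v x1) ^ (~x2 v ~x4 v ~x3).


Each group enclosed in parentheses joined by ^ is one clause.
Counting the conjuncts: 5 clauses.

5


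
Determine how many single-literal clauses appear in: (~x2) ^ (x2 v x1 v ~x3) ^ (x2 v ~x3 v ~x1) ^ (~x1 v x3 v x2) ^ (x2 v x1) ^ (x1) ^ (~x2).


A unit clause contains exactly one literal.
Unit clauses found: (~x2), (x1), (~x2).
Count = 3.

3


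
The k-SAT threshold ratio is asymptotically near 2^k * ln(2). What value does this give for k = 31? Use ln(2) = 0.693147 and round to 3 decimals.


Using the asymptotic formula: threshold ~ 2^k * ln(2).
2^31 = 2147483648.
2147483648 * 0.693147 = 1488521848.16.

1488521848.16


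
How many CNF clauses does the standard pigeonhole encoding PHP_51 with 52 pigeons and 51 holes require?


The PHP encoding has two parts:
1) At-least-one-hole clauses: 52 (one per pigeon, each with 51 literals).
2) At-most-one-pigeon-per-hole clauses: 51 holes * C(52,2) = 51 * 1326 = 67626.
Total clauses = 52 + 67626 = 67678.

67678


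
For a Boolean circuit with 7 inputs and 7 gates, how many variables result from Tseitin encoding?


The Tseitin transformation introduces one auxiliary variable per gate.
Total variables = inputs + gates = 7 + 7 = 14.

14


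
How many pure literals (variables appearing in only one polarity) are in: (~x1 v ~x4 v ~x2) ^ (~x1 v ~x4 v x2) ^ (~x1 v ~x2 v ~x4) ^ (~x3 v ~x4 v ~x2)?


A pure literal appears in only one polarity across all clauses.
Pure literals: x1 (negative only), x3 (negative only), x4 (negative only).
Count = 3.

3


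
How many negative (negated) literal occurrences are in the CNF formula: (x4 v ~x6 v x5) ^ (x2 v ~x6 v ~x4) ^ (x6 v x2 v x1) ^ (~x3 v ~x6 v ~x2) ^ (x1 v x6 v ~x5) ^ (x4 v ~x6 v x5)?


Scan each clause for negated literals.
Clause 1: 1 negative; Clause 2: 2 negative; Clause 3: 0 negative; Clause 4: 3 negative; Clause 5: 1 negative; Clause 6: 1 negative.
Total negative literal occurrences = 8.

8


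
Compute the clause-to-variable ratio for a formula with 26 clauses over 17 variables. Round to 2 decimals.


Clause-to-variable ratio = clauses / variables.
26 / 17 = 1.53.

1.53


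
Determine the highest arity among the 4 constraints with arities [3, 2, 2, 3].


The arities are: 3, 2, 2, 3.
Scan for the maximum value.
Maximum arity = 3.

3


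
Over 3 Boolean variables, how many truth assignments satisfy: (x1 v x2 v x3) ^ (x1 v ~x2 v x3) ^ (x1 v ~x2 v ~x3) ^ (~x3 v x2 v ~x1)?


Enumerate all 8 truth assignments over 3 variables.
Test each against every clause.
Satisfying assignments found: 4.

4


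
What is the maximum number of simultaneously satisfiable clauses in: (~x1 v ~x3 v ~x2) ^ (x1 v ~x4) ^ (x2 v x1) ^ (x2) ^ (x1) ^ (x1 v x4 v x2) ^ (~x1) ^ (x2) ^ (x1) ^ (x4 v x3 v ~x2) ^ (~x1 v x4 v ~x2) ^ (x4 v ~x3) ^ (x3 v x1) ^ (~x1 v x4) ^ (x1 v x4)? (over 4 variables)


Enumerate all 16 truth assignments.
For each, count how many of the 15 clauses are satisfied.
The formula is not fully satisfiable, so the maximum is below 15.
Maximum simultaneously satisfiable clauses = 14.

14


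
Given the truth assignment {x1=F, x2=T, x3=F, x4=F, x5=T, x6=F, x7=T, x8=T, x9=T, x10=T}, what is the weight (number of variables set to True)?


The weight is the number of variables assigned True.
True variables: x2, x5, x7, x8, x9, x10.
Weight = 6.

6


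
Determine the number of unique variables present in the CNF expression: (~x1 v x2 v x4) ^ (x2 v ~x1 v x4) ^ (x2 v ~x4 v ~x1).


Identify each distinct variable in the formula.
Variables found: x1, x2, x4.
Total distinct variables = 3.

3


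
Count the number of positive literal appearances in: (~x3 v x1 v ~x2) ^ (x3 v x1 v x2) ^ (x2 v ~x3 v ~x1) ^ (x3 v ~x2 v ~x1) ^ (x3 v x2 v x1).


Scan each clause for unnegated literals.
Clause 1: 1 positive; Clause 2: 3 positive; Clause 3: 1 positive; Clause 4: 1 positive; Clause 5: 3 positive.
Total positive literal occurrences = 9.

9


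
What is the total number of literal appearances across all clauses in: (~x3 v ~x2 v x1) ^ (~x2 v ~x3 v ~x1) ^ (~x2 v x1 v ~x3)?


Clause lengths: 3, 3, 3.
Sum = 3 + 3 + 3 = 9.

9


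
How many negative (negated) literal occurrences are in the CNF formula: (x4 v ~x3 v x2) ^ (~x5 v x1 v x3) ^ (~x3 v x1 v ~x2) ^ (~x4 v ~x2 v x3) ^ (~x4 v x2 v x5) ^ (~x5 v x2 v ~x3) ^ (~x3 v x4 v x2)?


Scan each clause for negated literals.
Clause 1: 1 negative; Clause 2: 1 negative; Clause 3: 2 negative; Clause 4: 2 negative; Clause 5: 1 negative; Clause 6: 2 negative; Clause 7: 1 negative.
Total negative literal occurrences = 10.

10


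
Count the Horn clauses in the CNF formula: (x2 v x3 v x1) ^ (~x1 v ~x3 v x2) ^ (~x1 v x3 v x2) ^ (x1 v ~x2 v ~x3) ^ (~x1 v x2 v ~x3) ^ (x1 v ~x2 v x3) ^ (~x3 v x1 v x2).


A Horn clause has at most one positive literal.
Clause 1: 3 positive lit(s) -> not Horn
Clause 2: 1 positive lit(s) -> Horn
Clause 3: 2 positive lit(s) -> not Horn
Clause 4: 1 positive lit(s) -> Horn
Clause 5: 1 positive lit(s) -> Horn
Clause 6: 2 positive lit(s) -> not Horn
Clause 7: 2 positive lit(s) -> not Horn
Total Horn clauses = 3.

3


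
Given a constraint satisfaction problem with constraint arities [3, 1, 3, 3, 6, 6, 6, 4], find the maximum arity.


The arities are: 3, 1, 3, 3, 6, 6, 6, 4.
Scan for the maximum value.
Maximum arity = 6.

6


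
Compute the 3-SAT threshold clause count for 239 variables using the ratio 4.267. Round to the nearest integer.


The 3-SAT phase transition occurs at approximately 4.267 clauses per variable.
m = 4.267 * 239 = 1019.813.
Rounded to nearest integer: 1020.

1020


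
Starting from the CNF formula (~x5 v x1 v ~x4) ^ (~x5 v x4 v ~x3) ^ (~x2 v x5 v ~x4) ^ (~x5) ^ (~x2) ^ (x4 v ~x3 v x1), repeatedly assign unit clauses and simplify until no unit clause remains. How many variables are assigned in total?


Unit propagation repeatedly assigns the literal in any unit clause, then simplifies.
Assignments in order: x5 = F, x2 = F.
No further unit clauses remain.
Total variables assigned = 2.

2


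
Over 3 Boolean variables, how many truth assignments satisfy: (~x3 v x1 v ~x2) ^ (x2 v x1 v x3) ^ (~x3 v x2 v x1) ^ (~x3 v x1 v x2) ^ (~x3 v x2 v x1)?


Enumerate all 8 truth assignments over 3 variables.
Test each against every clause.
Satisfying assignments found: 5.

5


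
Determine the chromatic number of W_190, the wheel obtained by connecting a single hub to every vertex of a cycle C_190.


W_190 consists of the cycle C_190 together with a hub vertex adjacent to every cycle vertex.
The cycle C_190 needs 2 colors (even cycle -> 2).
The hub is adjacent to every cycle vertex, so it must receive a new color distinct from all of them.
Chromatic number = 2 + 1 = 3.

3


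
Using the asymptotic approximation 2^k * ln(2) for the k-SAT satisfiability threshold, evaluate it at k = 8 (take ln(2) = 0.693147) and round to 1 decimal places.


Using the asymptotic formula: threshold ~ 2^k * ln(2).
2^8 = 256.
256 * 0.693147 = 177.4.

177.4


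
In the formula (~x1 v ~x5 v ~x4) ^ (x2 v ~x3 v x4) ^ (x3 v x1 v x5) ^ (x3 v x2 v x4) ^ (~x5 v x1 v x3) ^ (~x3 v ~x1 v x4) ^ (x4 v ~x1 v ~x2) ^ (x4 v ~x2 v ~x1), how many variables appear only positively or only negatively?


A pure literal appears in only one polarity across all clauses.
No pure literals found.
Count = 0.

0


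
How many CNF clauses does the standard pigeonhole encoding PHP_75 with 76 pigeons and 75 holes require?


The PHP encoding has two parts:
1) At-least-one-hole clauses: 76 (one per pigeon, each with 75 literals).
2) At-most-one-pigeon-per-hole clauses: 75 holes * C(76,2) = 75 * 2850 = 213750.
Total clauses = 76 + 213750 = 213826.

213826


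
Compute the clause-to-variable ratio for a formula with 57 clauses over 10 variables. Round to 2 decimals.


Clause-to-variable ratio = clauses / variables.
57 / 10 = 5.7.

5.7


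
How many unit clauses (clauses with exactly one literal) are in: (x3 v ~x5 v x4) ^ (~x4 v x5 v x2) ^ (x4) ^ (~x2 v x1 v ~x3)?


A unit clause contains exactly one literal.
Unit clauses found: (x4).
Count = 1.

1


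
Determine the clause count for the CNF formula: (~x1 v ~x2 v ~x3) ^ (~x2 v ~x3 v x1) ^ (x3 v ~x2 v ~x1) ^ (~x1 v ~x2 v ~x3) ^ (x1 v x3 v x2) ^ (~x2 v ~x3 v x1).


Each group enclosed in parentheses joined by ^ is one clause.
Counting the conjuncts: 6 clauses.

6


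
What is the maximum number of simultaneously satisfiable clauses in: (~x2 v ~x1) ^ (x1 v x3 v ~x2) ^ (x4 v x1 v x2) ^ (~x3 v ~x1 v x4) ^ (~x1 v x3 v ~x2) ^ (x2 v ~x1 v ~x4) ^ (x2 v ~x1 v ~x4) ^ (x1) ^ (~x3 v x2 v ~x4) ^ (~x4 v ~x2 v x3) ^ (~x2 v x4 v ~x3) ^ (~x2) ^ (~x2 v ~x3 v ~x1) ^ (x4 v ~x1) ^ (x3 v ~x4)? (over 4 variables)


Enumerate all 16 truth assignments.
For each, count how many of the 15 clauses are satisfied.
The formula is not fully satisfiable, so the maximum is below 15.
Maximum simultaneously satisfiable clauses = 14.

14


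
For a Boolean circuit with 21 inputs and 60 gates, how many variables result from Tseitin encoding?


The Tseitin transformation introduces one auxiliary variable per gate.
Total variables = inputs + gates = 21 + 60 = 81.

81


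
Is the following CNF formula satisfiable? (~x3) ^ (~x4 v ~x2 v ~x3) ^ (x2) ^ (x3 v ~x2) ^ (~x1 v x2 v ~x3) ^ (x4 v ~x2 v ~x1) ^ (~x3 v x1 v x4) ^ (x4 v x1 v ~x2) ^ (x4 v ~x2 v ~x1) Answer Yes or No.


Check all 16 possible truth assignments.
Number of satisfying assignments found: 0.
The formula is unsatisfiable.

No


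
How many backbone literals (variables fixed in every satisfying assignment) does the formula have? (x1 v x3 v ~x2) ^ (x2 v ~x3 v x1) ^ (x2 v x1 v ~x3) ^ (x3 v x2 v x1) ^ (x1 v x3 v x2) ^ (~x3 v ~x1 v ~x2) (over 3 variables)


Find all satisfying assignments: 4 model(s).
Check which variables have the same value in every model.
No variable is fixed across all models.
Backbone size = 0.

0


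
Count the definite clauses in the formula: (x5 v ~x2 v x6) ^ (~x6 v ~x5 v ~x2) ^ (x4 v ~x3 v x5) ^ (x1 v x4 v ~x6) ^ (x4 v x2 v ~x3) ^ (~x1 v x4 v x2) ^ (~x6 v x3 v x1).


A definite clause has exactly one positive literal.
Clause 1: 2 positive -> not definite
Clause 2: 0 positive -> not definite
Clause 3: 2 positive -> not definite
Clause 4: 2 positive -> not definite
Clause 5: 2 positive -> not definite
Clause 6: 2 positive -> not definite
Clause 7: 2 positive -> not definite
Definite clause count = 0.

0


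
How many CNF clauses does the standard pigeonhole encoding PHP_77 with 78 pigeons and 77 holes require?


The PHP encoding has two parts:
1) At-least-one-hole clauses: 78 (one per pigeon, each with 77 literals).
2) At-most-one-pigeon-per-hole clauses: 77 holes * C(78,2) = 77 * 3003 = 231231.
Total clauses = 78 + 231231 = 231309.

231309


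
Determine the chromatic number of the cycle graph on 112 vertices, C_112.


A cycle on an even number of vertices is bipartite: alternate two colors around the cycle.
Since 112 is even, two colors suffice, and at least two are needed because the graph has edges.
Chromatic number = 2.

2


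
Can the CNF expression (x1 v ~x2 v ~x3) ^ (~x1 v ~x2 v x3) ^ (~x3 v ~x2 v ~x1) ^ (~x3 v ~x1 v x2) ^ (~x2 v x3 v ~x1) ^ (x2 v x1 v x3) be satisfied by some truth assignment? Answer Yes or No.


Check all 8 possible truth assignments.
Number of satisfying assignments found: 3.
The formula is satisfiable.

Yes


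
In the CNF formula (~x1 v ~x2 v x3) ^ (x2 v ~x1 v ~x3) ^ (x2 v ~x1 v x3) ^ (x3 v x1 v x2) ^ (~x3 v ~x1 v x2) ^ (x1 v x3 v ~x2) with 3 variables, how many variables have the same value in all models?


Find all satisfying assignments: 3 model(s).
Check which variables have the same value in every model.
Fixed variables: x3=T.
Backbone size = 1.

1


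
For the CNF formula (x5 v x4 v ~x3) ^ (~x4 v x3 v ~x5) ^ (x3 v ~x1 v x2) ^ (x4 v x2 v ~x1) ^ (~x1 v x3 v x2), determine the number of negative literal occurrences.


Scan each clause for negated literals.
Clause 1: 1 negative; Clause 2: 2 negative; Clause 3: 1 negative; Clause 4: 1 negative; Clause 5: 1 negative.
Total negative literal occurrences = 6.

6


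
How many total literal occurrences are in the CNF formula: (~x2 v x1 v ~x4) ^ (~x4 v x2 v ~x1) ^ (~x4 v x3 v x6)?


Clause lengths: 3, 3, 3.
Sum = 3 + 3 + 3 = 9.

9


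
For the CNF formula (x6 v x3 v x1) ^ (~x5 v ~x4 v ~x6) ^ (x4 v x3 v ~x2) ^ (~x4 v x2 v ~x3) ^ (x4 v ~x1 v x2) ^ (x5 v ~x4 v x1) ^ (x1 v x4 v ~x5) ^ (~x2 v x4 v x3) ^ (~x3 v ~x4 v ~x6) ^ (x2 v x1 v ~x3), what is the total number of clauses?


Each group enclosed in parentheses joined by ^ is one clause.
Counting the conjuncts: 10 clauses.

10


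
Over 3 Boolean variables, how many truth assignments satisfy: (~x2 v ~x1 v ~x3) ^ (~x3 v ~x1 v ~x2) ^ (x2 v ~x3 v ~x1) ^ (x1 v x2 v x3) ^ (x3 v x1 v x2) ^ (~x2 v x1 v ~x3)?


Enumerate all 8 truth assignments over 3 variables.
Test each against every clause.
Satisfying assignments found: 4.

4


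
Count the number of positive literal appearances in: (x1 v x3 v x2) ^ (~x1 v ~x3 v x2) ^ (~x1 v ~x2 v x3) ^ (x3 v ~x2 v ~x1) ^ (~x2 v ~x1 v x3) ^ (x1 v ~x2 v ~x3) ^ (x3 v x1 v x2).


Scan each clause for unnegated literals.
Clause 1: 3 positive; Clause 2: 1 positive; Clause 3: 1 positive; Clause 4: 1 positive; Clause 5: 1 positive; Clause 6: 1 positive; Clause 7: 3 positive.
Total positive literal occurrences = 11.

11
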